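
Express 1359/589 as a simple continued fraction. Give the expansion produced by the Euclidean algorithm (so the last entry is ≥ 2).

[2; 3, 3, 1, 14, 3]

1359 = 2×589 + 181
589 = 3×181 + 46
181 = 3×46 + 43
46 = 1×43 + 3
43 = 14×3 + 1
3 = 3×1 + 0  (stop)
So 1359/589 = [2; 3, 3, 1, 14, 3].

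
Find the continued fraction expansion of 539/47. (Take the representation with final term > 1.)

539 = 11·47 + 22
47 = 2·22 + 3
22 = 7·3 + 1
3 = 3·1 + 0  (stop)
So 539/47 = [11; 2, 7, 3].

[11; 2, 7, 3]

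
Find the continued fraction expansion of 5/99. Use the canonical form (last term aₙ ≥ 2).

5 = 0*99 + 5
99 = 19*5 + 4
5 = 1*4 + 1
4 = 4*1 + 0  (stop)
So 5/99 = [0; 19, 1, 4].

[0; 19, 1, 4]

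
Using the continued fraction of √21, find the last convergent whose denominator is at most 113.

√21 = [4; 1, 1, 2, 1, 1, 8, …] (period length 6).
Convergents:
  p_0/q_0 = 4/1
  p_1/q_1 = 5/1
  p_2/q_2 = 9/2
  p_3/q_3 = 23/5
  p_4/q_4 = 32/7
  p_5/q_5 = 55/12
  p_6/q_6 = 472/103
  p_7/q_7 = 527/115
q_6 = 103 ≤ 113 < 115 = q_7, so the answer is 472/103.

472/103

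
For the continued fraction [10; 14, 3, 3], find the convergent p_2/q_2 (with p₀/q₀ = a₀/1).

Using pₖ = aₖpₖ₋₁ + pₖ₋₂, qₖ = aₖqₖ₋₁ + qₖ₋₂ (with p₋₁=1, p₋₂=0, q₋₁=0, q₋₂=1):
  k=0: a=10, p=10, q=1
  k=1: a=14, p=141, q=14
  k=2: a=3, p=433, q=43

433/43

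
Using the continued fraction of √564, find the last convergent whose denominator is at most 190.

4441/187

√564 = [23; 1, 2, 1, 46, …] (period length 4).
Convergents:
  p_0/q_0 = 23/1
  p_1/q_1 = 24/1
  p_2/q_2 = 71/3
  p_3/q_3 = 95/4
  p_4/q_4 = 4441/187
  p_5/q_5 = 4536/191
q_4 = 187 ≤ 190 < 191 = q_5, so the answer is 4441/187.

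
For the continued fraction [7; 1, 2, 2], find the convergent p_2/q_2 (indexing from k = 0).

Using pₖ = aₖpₖ₋₁ + pₖ₋₂, qₖ = aₖqₖ₋₁ + qₖ₋₂ (with p₋₁=1, p₋₂=0, q₋₁=0, q₋₂=1):
  k=0: a=7, p=7, q=1
  k=1: a=1, p=8, q=1
  k=2: a=2, p=23, q=3

23/3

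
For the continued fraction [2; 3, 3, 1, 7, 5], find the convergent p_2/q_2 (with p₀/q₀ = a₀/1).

23/10

Using pₖ = aₖpₖ₋₁ + pₖ₋₂, qₖ = aₖqₖ₋₁ + qₖ₋₂ (with p₋₁=1, p₋₂=0, q₋₁=0, q₋₂=1):
  k=0: a=2, p=2, q=1
  k=1: a=3, p=7, q=3
  k=2: a=3, p=23, q=10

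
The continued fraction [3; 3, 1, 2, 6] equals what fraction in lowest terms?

Using pₖ = aₖpₖ₋₁ + pₖ₋₂ and qₖ = aₖqₖ₋₁ + qₖ₋₂:
  k=0: a=3, p=3, q=1
  k=1: a=3, p=10, q=3
  k=2: a=1, p=13, q=4
  k=3: a=2, p=36, q=11
  k=4: a=6, p=229, q=70

229/70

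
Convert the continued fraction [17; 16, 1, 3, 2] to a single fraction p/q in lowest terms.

Using pₖ = aₖpₖ₋₁ + pₖ₋₂ and qₖ = aₖqₖ₋₁ + qₖ₋₂:
  k=0: a=17, p=17, q=1
  k=1: a=16, p=273, q=16
  k=2: a=1, p=290, q=17
  k=3: a=3, p=1143, q=67
  k=4: a=2, p=2576, q=151

2576/151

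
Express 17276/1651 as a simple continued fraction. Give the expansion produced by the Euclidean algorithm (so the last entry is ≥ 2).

[10; 2, 6, 2, 3, 2, 7]

17276 = 10*1651 + 766
1651 = 2*766 + 119
766 = 6*119 + 52
119 = 2*52 + 15
52 = 3*15 + 7
15 = 2*7 + 1
7 = 7*1 + 0  (stop)
So 17276/1651 = [10; 2, 6, 2, 3, 2, 7].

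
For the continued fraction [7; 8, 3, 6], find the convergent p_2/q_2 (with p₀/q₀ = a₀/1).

Using pₖ = aₖpₖ₋₁ + pₖ₋₂, qₖ = aₖqₖ₋₁ + qₖ₋₂ (with p₋₁=1, p₋₂=0, q₋₁=0, q₋₂=1):
  k=0: a=7, p=7, q=1
  k=1: a=8, p=57, q=8
  k=2: a=3, p=178, q=25

178/25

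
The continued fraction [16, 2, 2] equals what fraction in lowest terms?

82/5

Using pₖ = aₖpₖ₋₁ + pₖ₋₂ and qₖ = aₖqₖ₋₁ + qₖ₋₂:
  k=0: a=16, p=16, q=1
  k=1: a=2, p=33, q=2
  k=2: a=2, p=82, q=5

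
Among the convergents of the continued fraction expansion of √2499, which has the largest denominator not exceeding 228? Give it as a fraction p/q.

4999/100

√2499 = [49; 1, 98, …] (period length 2).
Convergents:
  p_0/q_0 = 49/1
  p_1/q_1 = 50/1
  p_2/q_2 = 4949/99
  p_3/q_3 = 4999/100
  p_4/q_4 = 494851/9899
q_3 = 100 ≤ 228 < 9899 = q_4, so the answer is 4999/100.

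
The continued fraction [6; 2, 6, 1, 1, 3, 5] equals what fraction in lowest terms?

Fold from the inside: start with 5/1.
  3 + 1/5 = 16/5
  1 + 5/16 = 21/16
  1 + 16/21 = 37/21
  6 + 21/37 = 243/37
  2 + 37/243 = 523/243
  6 + 243/523 = 3381/523

3381/523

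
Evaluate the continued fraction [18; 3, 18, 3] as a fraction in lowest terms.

3079/168

Using pₖ = aₖpₖ₋₁ + pₖ₋₂ and qₖ = aₖqₖ₋₁ + qₖ₋₂:
  k=0: a=18, p=18, q=1
  k=1: a=3, p=55, q=3
  k=2: a=18, p=1008, q=55
  k=3: a=3, p=3079, q=168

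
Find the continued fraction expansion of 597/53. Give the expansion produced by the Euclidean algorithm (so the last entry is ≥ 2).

[11; 3, 1, 3, 1, 2]

597 = 11*53 + 14
53 = 3*14 + 11
14 = 1*11 + 3
11 = 3*3 + 2
3 = 1*2 + 1
2 = 2*1 + 0  (stop)
So 597/53 = [11; 3, 1, 3, 1, 2].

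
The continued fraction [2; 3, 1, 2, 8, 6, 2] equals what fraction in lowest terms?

Using pₖ = aₖpₖ₋₁ + pₖ₋₂ and qₖ = aₖqₖ₋₁ + qₖ₋₂:
  k=0: a=2, p=2, q=1
  k=1: a=3, p=7, q=3
  k=2: a=1, p=9, q=4
  k=3: a=2, p=25, q=11
  k=4: a=8, p=209, q=92
  k=5: a=6, p=1279, q=563
  k=6: a=2, p=2767, q=1218

2767/1218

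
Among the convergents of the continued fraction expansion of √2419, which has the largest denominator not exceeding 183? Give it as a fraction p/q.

√2419 = [49; 5, 2, 5, 98, …] (period length 4).
Convergents:
  p_0/q_0 = 49/1
  p_1/q_1 = 246/5
  p_2/q_2 = 541/11
  p_3/q_3 = 2951/60
  p_4/q_4 = 289739/5891
q_3 = 60 ≤ 183 < 5891 = q_4, so the answer is 2951/60.

2951/60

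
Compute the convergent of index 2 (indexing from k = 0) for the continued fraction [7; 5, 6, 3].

223/31

Using pₖ = aₖpₖ₋₁ + pₖ₋₂, qₖ = aₖqₖ₋₁ + qₖ₋₂ (with p₋₁=1, p₋₂=0, q₋₁=0, q₋₂=1):
  k=0: a=7, p=7, q=1
  k=1: a=5, p=36, q=5
  k=2: a=6, p=223, q=31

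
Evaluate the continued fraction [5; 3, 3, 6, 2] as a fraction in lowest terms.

721/136

Using pₖ = aₖpₖ₋₁ + pₖ₋₂ and qₖ = aₖqₖ₋₁ + qₖ₋₂:
  k=0: a=5, p=5, q=1
  k=1: a=3, p=16, q=3
  k=2: a=3, p=53, q=10
  k=3: a=6, p=334, q=63
  k=4: a=2, p=721, q=136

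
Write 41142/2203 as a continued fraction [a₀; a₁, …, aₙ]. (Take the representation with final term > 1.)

41142 = 18×2203 + 1488
2203 = 1×1488 + 715
1488 = 2×715 + 58
715 = 12×58 + 19
58 = 3×19 + 1
19 = 19×1 + 0  (stop)
So 41142/2203 = [18; 1, 2, 12, 3, 19].

[18; 1, 2, 12, 3, 19]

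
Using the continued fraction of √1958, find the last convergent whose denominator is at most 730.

√1958 = [44; 4, 88, …] (period length 2).
Convergents:
  p_0/q_0 = 44/1
  p_1/q_1 = 177/4
  p_2/q_2 = 15620/353
  p_3/q_3 = 62657/1416
q_2 = 353 ≤ 730 < 1416 = q_3, so the answer is 15620/353.

15620/353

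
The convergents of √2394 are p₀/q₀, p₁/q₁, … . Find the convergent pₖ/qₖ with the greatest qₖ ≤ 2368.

67081/1371

√2394 = [48; 1, 12, 1, 96, …] (period length 4).
Convergents:
  p_0/q_0 = 48/1
  p_1/q_1 = 49/1
  p_2/q_2 = 636/13
  p_3/q_3 = 685/14
  p_4/q_4 = 66396/1357
  p_5/q_5 = 67081/1371
  p_6/q_6 = 871368/17809
q_5 = 1371 ≤ 2368 < 17809 = q_6, so the answer is 67081/1371.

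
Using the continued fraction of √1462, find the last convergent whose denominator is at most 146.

√1462 = [38; 4, 4, 4, 76, …] (period length 4).
Convergents:
  p_0/q_0 = 38/1
  p_1/q_1 = 153/4
  p_2/q_2 = 650/17
  p_3/q_3 = 2753/72
  p_4/q_4 = 209878/5489
q_3 = 72 ≤ 146 < 5489 = q_4, so the answer is 2753/72.

2753/72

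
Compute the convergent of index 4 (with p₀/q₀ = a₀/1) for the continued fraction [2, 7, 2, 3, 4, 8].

Using pₖ = aₖpₖ₋₁ + pₖ₋₂, qₖ = aₖqₖ₋₁ + qₖ₋₂ (with p₋₁=1, p₋₂=0, q₋₁=0, q₋₂=1):
  k=0: a=2, p=2, q=1
  k=1: a=7, p=15, q=7
  k=2: a=2, p=32, q=15
  k=3: a=3, p=111, q=52
  k=4: a=4, p=476, q=223

476/223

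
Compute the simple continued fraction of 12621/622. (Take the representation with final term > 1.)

12621 = 20·622 + 181
622 = 3·181 + 79
181 = 2·79 + 23
79 = 3·23 + 10
23 = 2·10 + 3
10 = 3·3 + 1
3 = 3·1 + 0  (stop)
So 12621/622 = [20; 3, 2, 3, 2, 3, 3].

[20; 3, 2, 3, 2, 3, 3]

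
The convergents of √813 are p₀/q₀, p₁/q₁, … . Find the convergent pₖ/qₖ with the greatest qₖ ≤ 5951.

√813 = [28; 1, 1, 18, 1, 1, 56, …] (period length 6).
Convergents:
  p_0/q_0 = 28/1
  p_1/q_1 = 29/1
  p_2/q_2 = 57/2
  p_3/q_3 = 1055/37
  p_4/q_4 = 1112/39
  p_5/q_5 = 2167/76
  p_6/q_6 = 122464/4295
  p_7/q_7 = 124631/4371
  p_8/q_8 = 247095/8666
q_7 = 4371 ≤ 5951 < 8666 = q_8, so the answer is 124631/4371.

124631/4371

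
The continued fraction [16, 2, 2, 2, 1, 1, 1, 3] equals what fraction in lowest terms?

2741/167

Fold from the inside: start with 3/1.
  1 + 1/3 = 4/3
  1 + 3/4 = 7/4
  1 + 4/7 = 11/7
  2 + 7/11 = 29/11
  2 + 11/29 = 69/29
  2 + 29/69 = 167/69
  16 + 69/167 = 2741/167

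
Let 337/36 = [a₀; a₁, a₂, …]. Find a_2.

1

337 = 9·36 + 13   →  a_0 = 9
36 = 2·13 + 10   →  a_1 = 2
13 = 1·10 + 3   →  a_2 = 1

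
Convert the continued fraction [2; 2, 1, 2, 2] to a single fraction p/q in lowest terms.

Fold from the inside: start with 2/1.
  2 + 1/2 = 5/2
  1 + 2/5 = 7/5
  2 + 5/7 = 19/7
  2 + 7/19 = 45/19

45/19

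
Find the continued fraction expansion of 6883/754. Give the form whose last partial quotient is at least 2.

6883 = 9×754 + 97
754 = 7×97 + 75
97 = 1×75 + 22
75 = 3×22 + 9
22 = 2×9 + 4
9 = 2×4 + 1
4 = 4×1 + 0  (stop)
So 6883/754 = [9; 7, 1, 3, 2, 2, 4].

[9; 7, 1, 3, 2, 2, 4]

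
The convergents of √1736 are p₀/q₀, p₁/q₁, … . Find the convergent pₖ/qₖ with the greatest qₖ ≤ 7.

125/3

√1736 = [41; 1, 1, 1, 82, …] (period length 4).
Convergents:
  p_0/q_0 = 41/1
  p_1/q_1 = 42/1
  p_2/q_2 = 83/2
  p_3/q_3 = 125/3
  p_4/q_4 = 10333/248
q_3 = 3 ≤ 7 < 248 = q_4, so the answer is 125/3.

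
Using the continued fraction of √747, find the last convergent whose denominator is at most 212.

√747 = [27; 3, 54, …] (period length 2).
Convergents:
  p_0/q_0 = 27/1
  p_1/q_1 = 82/3
  p_2/q_2 = 4455/163
  p_3/q_3 = 13447/492
q_2 = 163 ≤ 212 < 492 = q_3, so the answer is 4455/163.

4455/163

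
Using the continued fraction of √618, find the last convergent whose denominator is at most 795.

√618 = [24; 1, 6, 8, 6, 1, 48, …] (period length 6).
Convergents:
  p_0/q_0 = 24/1
  p_1/q_1 = 25/1
  p_2/q_2 = 174/7
  p_3/q_3 = 1417/57
  p_4/q_4 = 8676/349
  p_5/q_5 = 10093/406
  p_6/q_6 = 493140/19837
q_5 = 406 ≤ 795 < 19837 = q_6, so the answer is 10093/406.

10093/406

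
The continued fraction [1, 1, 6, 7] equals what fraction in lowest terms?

Fold from the inside: start with 7/1.
  6 + 1/7 = 43/7
  1 + 7/43 = 50/43
  1 + 43/50 = 93/50

93/50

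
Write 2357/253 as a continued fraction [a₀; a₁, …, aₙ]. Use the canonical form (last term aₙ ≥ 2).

2357 = 9·253 + 80
253 = 3·80 + 13
80 = 6·13 + 2
13 = 6·2 + 1
2 = 2·1 + 0  (stop)
So 2357/253 = [9; 3, 6, 6, 2].

[9; 3, 6, 6, 2]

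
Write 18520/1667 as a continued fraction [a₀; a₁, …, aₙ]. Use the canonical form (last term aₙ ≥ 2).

18520 = 11*1667 + 183
1667 = 9*183 + 20
183 = 9*20 + 3
20 = 6*3 + 2
3 = 1*2 + 1
2 = 2*1 + 0  (stop)
So 18520/1667 = [11; 9, 9, 6, 1, 2].

[11; 9, 9, 6, 1, 2]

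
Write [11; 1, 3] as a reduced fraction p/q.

Fold from the inside: start with 3/1.
  1 + 1/3 = 4/3
  11 + 3/4 = 47/4

47/4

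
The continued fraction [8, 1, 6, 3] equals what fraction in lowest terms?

195/22

Fold from the inside: start with 3/1.
  6 + 1/3 = 19/3
  1 + 3/19 = 22/19
  8 + 19/22 = 195/22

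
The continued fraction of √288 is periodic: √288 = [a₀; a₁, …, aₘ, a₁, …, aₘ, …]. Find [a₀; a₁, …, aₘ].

a₀ = ⌊√288⌋ = 16.

[16; 1, 32]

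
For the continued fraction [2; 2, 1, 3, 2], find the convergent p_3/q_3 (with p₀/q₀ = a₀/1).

26/11

Using pₖ = aₖpₖ₋₁ + pₖ₋₂, qₖ = aₖqₖ₋₁ + qₖ₋₂ (with p₋₁=1, p₋₂=0, q₋₁=0, q₋₂=1):
  k=0: a=2, p=2, q=1
  k=1: a=2, p=5, q=2
  k=2: a=1, p=7, q=3
  k=3: a=3, p=26, q=11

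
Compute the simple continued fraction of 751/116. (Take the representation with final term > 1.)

751 = 6*116 + 55
116 = 2*55 + 6
55 = 9*6 + 1
6 = 6*1 + 0  (stop)
So 751/116 = [6; 2, 9, 6].

[6; 2, 9, 6]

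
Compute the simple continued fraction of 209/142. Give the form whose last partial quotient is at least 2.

[1; 2, 8, 2, 1, 2]

209 = 1×142 + 67
142 = 2×67 + 8
67 = 8×8 + 3
8 = 2×3 + 2
3 = 1×2 + 1
2 = 2×1 + 0  (stop)
So 209/142 = [1; 2, 8, 2, 1, 2].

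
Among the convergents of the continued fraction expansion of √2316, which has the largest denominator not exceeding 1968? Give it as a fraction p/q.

37008/769

√2316 = [48; 8, 96, …] (period length 2).
Convergents:
  p_0/q_0 = 48/1
  p_1/q_1 = 385/8
  p_2/q_2 = 37008/769
  p_3/q_3 = 296449/6160
q_2 = 769 ≤ 1968 < 6160 = q_3, so the answer is 37008/769.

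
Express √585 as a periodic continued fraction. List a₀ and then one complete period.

[24; 5, 2, 1, 4, 1, 2, 5, 48]

a₀ = ⌊√585⌋ = 24.
With m₀=0, d₀=1 and mₖ₊₁ = dₖaₖ − mₖ, dₖ₊₁ = (n − mₖ₊₁²)/dₖ, aₖ₊₁ = ⌊(a₀+mₖ₊₁)/dₖ₊₁⌋:
  k=1: m=24, d=9, a=5
  k=2: m=21, d=16, a=2
  k=3: m=11, d=29, a=1
  k=4: m=18, d=9, a=4
  k=5: m=18, d=29, a=1
  k=6: m=11, d=16, a=2
  k=7: m=21, d=9, a=5
  k=8: m=24, d=1, a=48
d=1 and a=2a₀=48 at k=8, so the next step gives (m, d) = (24, 9) again — its k=1 value — and the period has length 8.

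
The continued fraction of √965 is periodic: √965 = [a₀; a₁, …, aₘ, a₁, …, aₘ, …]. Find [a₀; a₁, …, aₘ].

a₀ = ⌊√965⌋ = 31.

[31; 15, 1, 1, 15, 62]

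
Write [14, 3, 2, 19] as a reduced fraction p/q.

Fold from the inside: start with 19/1.
  2 + 1/19 = 39/19
  3 + 19/39 = 136/39
  14 + 39/136 = 1943/136

1943/136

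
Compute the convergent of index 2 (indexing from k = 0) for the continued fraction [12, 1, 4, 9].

64/5

Using pₖ = aₖpₖ₋₁ + pₖ₋₂, qₖ = aₖqₖ₋₁ + qₖ₋₂ (with p₋₁=1, p₋₂=0, q₋₁=0, q₋₂=1):
  k=0: a=12, p=12, q=1
  k=1: a=1, p=13, q=1
  k=2: a=4, p=64, q=5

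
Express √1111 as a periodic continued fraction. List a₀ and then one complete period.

[33; 3, 66]

a₀ = ⌊√1111⌋ = 33.
With m₀=0, d₀=1 and mₖ₊₁ = dₖaₖ − mₖ, dₖ₊₁ = (n − mₖ₊₁²)/dₖ, aₖ₊₁ = ⌊(a₀+mₖ₊₁)/dₖ₊₁⌋:
  k=1: m=33, d=22, a=3
  k=2: m=33, d=1, a=66
d=1 and a=2a₀=66 at k=2, so the next step gives (m, d) = (33, 22) again — its k=1 value — and the period has length 2.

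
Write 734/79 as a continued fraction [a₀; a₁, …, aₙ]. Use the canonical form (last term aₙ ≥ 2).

[9; 3, 2, 3, 3]

734 = 9*79 + 23
79 = 3*23 + 10
23 = 2*10 + 3
10 = 3*3 + 1
3 = 3*1 + 0  (stop)
So 734/79 = [9; 3, 2, 3, 3].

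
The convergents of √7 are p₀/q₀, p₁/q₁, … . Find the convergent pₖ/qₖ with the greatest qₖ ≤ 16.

√7 = [2; 1, 1, 1, 4, …] (period length 4).
Convergents:
  p_0/q_0 = 2/1
  p_1/q_1 = 3/1
  p_2/q_2 = 5/2
  p_3/q_3 = 8/3
  p_4/q_4 = 37/14
  p_5/q_5 = 45/17
q_4 = 14 ≤ 16 < 17 = q_5, so the answer is 37/14.

37/14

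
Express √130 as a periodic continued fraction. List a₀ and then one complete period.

a₀ = ⌊√130⌋ = 11.
With m₀=0, d₀=1 and mₖ₊₁ = dₖaₖ − mₖ, dₖ₊₁ = (n − mₖ₊₁²)/dₖ, aₖ₊₁ = ⌊(a₀+mₖ₊₁)/dₖ₊₁⌋:
  k=1: m=11, d=9, a=2
  k=2: m=7, d=9, a=2
  k=3: m=11, d=1, a=22
d=1 and a=2a₀=22 at k=3, so the next step gives (m, d) = (11, 9) again — its k=1 value — and the period has length 3.

[11; 2, 2, 22]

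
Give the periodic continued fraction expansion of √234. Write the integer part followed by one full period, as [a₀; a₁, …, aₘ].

[15; 3, 2, 1, 2, 1, 2, 3, 30]

a₀ = ⌊√234⌋ = 15.
With m₀=0, d₀=1 and mₖ₊₁ = dₖaₖ − mₖ, dₖ₊₁ = (n − mₖ₊₁²)/dₖ, aₖ₊₁ = ⌊(a₀+mₖ₊₁)/dₖ₊₁⌋:
  k=1: m=15, d=9, a=3
  k=2: m=12, d=10, a=2
  k=3: m=8, d=17, a=1
  k=4: m=9, d=9, a=2
  k=5: m=9, d=17, a=1
  k=6: m=8, d=10, a=2
  k=7: m=12, d=9, a=3
  k=8: m=15, d=1, a=30
d=1 and a=2a₀=30 at k=8, so the next step gives (m, d) = (15, 9) again — its k=1 value — and the period has length 8.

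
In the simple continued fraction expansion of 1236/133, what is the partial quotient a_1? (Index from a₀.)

3

1236 = 9·133 + 39   →  a_0 = 9
133 = 3·39 + 16   →  a_1 = 3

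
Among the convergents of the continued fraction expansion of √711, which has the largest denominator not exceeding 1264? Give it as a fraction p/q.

12799/480

√711 = [26; 1, 1, 1, 52, …] (period length 4).
Convergents:
  p_0/q_0 = 26/1
  p_1/q_1 = 27/1
  p_2/q_2 = 53/2
  p_3/q_3 = 80/3
  p_4/q_4 = 4213/158
  p_5/q_5 = 4293/161
  p_6/q_6 = 8506/319
  p_7/q_7 = 12799/480
  p_8/q_8 = 674054/25279
q_7 = 480 ≤ 1264 < 25279 = q_8, so the answer is 12799/480.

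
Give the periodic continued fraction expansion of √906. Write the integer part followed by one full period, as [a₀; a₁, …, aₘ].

[30; 10, 60]

a₀ = ⌊√906⌋ = 30.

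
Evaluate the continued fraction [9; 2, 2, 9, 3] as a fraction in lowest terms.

1373/146

Fold from the inside: start with 3/1.
  9 + 1/3 = 28/3
  2 + 3/28 = 59/28
  2 + 28/59 = 146/59
  9 + 59/146 = 1373/146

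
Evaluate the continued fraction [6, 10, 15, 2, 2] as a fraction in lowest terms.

4727/775

Using pₖ = aₖpₖ₋₁ + pₖ₋₂ and qₖ = aₖqₖ₋₁ + qₖ₋₂:
  k=0: a=6, p=6, q=1
  k=1: a=10, p=61, q=10
  k=2: a=15, p=921, q=151
  k=3: a=2, p=1903, q=312
  k=4: a=2, p=4727, q=775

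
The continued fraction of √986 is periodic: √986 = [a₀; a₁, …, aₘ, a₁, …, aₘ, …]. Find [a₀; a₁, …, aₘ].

a₀ = ⌊√986⌋ = 31.
With m₀=0, d₀=1 and mₖ₊₁ = dₖaₖ − mₖ, dₖ₊₁ = (n − mₖ₊₁²)/dₖ, aₖ₊₁ = ⌊(a₀+mₖ₊₁)/dₖ₊₁⌋:
  k=1: m=31, d=25, a=2
  k=2: m=19, d=25, a=2
  k=3: m=31, d=1, a=62
d=1 and a=2a₀=62 at k=3, so the next step gives (m, d) = (31, 25) again — its k=1 value — and the period has length 3.

[31; 2, 2, 62]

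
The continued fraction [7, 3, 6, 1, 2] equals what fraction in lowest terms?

461/63

Using pₖ = aₖpₖ₋₁ + pₖ₋₂ and qₖ = aₖqₖ₋₁ + qₖ₋₂:
  k=0: a=7, p=7, q=1
  k=1: a=3, p=22, q=3
  k=2: a=6, p=139, q=19
  k=3: a=1, p=161, q=22
  k=4: a=2, p=461, q=63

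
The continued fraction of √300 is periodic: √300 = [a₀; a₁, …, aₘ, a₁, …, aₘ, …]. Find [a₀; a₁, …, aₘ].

a₀ = ⌊√300⌋ = 17.
With m₀=0, d₀=1 and mₖ₊₁ = dₖaₖ − mₖ, dₖ₊₁ = (n − mₖ₊₁²)/dₖ, aₖ₊₁ = ⌊(a₀+mₖ₊₁)/dₖ₊₁⌋:
  k=1: m=17, d=11, a=3
  k=2: m=16, d=4, a=8
  k=3: m=16, d=11, a=3
  k=4: m=17, d=1, a=34
d=1 and a=2a₀=34 at k=4, so the next step gives (m, d) = (17, 11) again — its k=1 value — and the period has length 4.

[17; 3, 8, 3, 34]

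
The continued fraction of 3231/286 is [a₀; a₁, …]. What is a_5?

3231 = 11·286 + 85   →  a_0 = 11
286 = 3·85 + 31   →  a_1 = 3
85 = 2·31 + 23   →  a_2 = 2
31 = 1·23 + 8   →  a_3 = 1
23 = 2·8 + 7   →  a_4 = 2
8 = 1·7 + 1   →  a_5 = 1

1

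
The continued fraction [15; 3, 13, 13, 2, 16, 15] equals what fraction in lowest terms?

Using pₖ = aₖpₖ₋₁ + pₖ₋₂ and qₖ = aₖqₖ₋₁ + qₖ₋₂:
  k=0: a=15, p=15, q=1
  k=1: a=3, p=46, q=3
  k=2: a=13, p=613, q=40
  k=3: a=13, p=8015, q=523
  k=4: a=2, p=16643, q=1086
  k=5: a=16, p=274303, q=17899
  k=6: a=15, p=4131188, q=269571

4131188/269571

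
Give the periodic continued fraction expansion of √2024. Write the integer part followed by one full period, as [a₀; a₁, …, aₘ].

a₀ = ⌊√2024⌋ = 44.
With m₀=0, d₀=1 and mₖ₊₁ = dₖaₖ − mₖ, dₖ₊₁ = (n − mₖ₊₁²)/dₖ, aₖ₊₁ = ⌊(a₀+mₖ₊₁)/dₖ₊₁⌋:
  k=1: m=44, d=88, a=1
  k=2: m=44, d=1, a=88
d=1 and a=2a₀=88 at k=2, so the next step gives (m, d) = (44, 88) again — its k=1 value — and the period has length 2.

[44; 1, 88]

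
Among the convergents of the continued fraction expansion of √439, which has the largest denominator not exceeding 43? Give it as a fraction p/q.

440/21

√439 = [20; 1, 19, 1, 40, …] (period length 4).
Convergents:
  p_0/q_0 = 20/1
  p_1/q_1 = 21/1
  p_2/q_2 = 419/20
  p_3/q_3 = 440/21
  p_4/q_4 = 18019/860
q_3 = 21 ≤ 43 < 860 = q_4, so the answer is 440/21.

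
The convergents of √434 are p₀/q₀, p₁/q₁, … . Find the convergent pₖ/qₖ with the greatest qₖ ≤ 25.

125/6

√434 = [20; 1, 4, 1, 40, …] (period length 4).
Convergents:
  p_0/q_0 = 20/1
  p_1/q_1 = 21/1
  p_2/q_2 = 104/5
  p_3/q_3 = 125/6
  p_4/q_4 = 5104/245
q_3 = 6 ≤ 25 < 245 = q_4, so the answer is 125/6.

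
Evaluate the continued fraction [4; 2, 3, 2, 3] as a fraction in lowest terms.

Fold from the inside: start with 3/1.
  2 + 1/3 = 7/3
  3 + 3/7 = 24/7
  2 + 7/24 = 55/24
  4 + 24/55 = 244/55

244/55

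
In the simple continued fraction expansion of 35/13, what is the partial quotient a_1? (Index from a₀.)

1

35 = 2·13 + 9   →  a_0 = 2
13 = 1·9 + 4   →  a_1 = 1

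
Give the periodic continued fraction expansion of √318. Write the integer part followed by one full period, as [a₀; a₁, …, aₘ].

[17; 1, 4, 1, 34]

a₀ = ⌊√318⌋ = 17.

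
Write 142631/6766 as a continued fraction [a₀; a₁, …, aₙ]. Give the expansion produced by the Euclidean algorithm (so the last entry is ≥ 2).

[21; 12, 2, 2, 2, 3, 13]

142631 = 21×6766 + 545
6766 = 12×545 + 226
545 = 2×226 + 93
226 = 2×93 + 40
93 = 2×40 + 13
40 = 3×13 + 1
13 = 13×1 + 0  (stop)
So 142631/6766 = [21; 12, 2, 2, 2, 3, 13].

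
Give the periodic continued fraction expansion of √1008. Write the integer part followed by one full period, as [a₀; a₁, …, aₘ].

[31; 1, 2, 1, 62]

a₀ = ⌊√1008⌋ = 31.
With m₀=0, d₀=1 and mₖ₊₁ = dₖaₖ − mₖ, dₖ₊₁ = (n − mₖ₊₁²)/dₖ, aₖ₊₁ = ⌊(a₀+mₖ₊₁)/dₖ₊₁⌋:
  k=1: m=31, d=47, a=1
  k=2: m=16, d=16, a=2
  k=3: m=16, d=47, a=1
  k=4: m=31, d=1, a=62
d=1 and a=2a₀=62 at k=4, so the next step gives (m, d) = (31, 47) again — its k=1 value — and the period has length 4.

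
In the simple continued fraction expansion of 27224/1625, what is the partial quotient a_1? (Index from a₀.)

1

27224 = 16·1625 + 1224   →  a_0 = 16
1625 = 1·1224 + 401   →  a_1 = 1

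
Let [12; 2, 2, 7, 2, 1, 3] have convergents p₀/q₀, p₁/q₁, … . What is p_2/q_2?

Using pₖ = aₖpₖ₋₁ + pₖ₋₂, qₖ = aₖqₖ₋₁ + qₖ₋₂ (with p₋₁=1, p₋₂=0, q₋₁=0, q₋₂=1):
  k=0: a=12, p=12, q=1
  k=1: a=2, p=25, q=2
  k=2: a=2, p=62, q=5

62/5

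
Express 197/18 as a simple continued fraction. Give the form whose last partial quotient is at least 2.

197 = 10×18 + 17
18 = 1×17 + 1
17 = 17×1 + 0  (stop)
So 197/18 = [10; 1, 17].

[10; 1, 17]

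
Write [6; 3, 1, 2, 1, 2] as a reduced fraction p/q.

Using pₖ = aₖpₖ₋₁ + pₖ₋₂ and qₖ = aₖqₖ₋₁ + qₖ₋₂:
  k=0: a=6, p=6, q=1
  k=1: a=3, p=19, q=3
  k=2: a=1, p=25, q=4
  k=3: a=2, p=69, q=11
  k=4: a=1, p=94, q=15
  k=5: a=2, p=257, q=41

257/41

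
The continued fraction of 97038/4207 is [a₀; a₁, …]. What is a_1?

97038 = 23·4207 + 277   →  a_0 = 23
4207 = 15·277 + 52   →  a_1 = 15

15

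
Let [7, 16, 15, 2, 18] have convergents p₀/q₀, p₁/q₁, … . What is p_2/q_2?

1702/241

Using pₖ = aₖpₖ₋₁ + pₖ₋₂, qₖ = aₖqₖ₋₁ + qₖ₋₂ (with p₋₁=1, p₋₂=0, q₋₁=0, q₋₂=1):
  k=0: a=7, p=7, q=1
  k=1: a=16, p=113, q=16
  k=2: a=15, p=1702, q=241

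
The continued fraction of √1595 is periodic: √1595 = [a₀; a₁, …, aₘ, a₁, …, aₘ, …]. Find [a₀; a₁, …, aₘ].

a₀ = ⌊√1595⌋ = 39.
With m₀=0, d₀=1 and mₖ₊₁ = dₖaₖ − mₖ, dₖ₊₁ = (n − mₖ₊₁²)/dₖ, aₖ₊₁ = ⌊(a₀+mₖ₊₁)/dₖ₊₁⌋:
  k=1: m=39, d=74, a=1
  k=2: m=35, d=5, a=14
  k=3: m=35, d=74, a=1
  k=4: m=39, d=1, a=78
d=1 and a=2a₀=78 at k=4, so the next step gives (m, d) = (39, 74) again — its k=1 value — and the period has length 4.

[39; 1, 14, 1, 78]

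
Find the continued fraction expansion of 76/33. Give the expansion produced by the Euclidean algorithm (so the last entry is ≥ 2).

76 = 2*33 + 10
33 = 3*10 + 3
10 = 3*3 + 1
3 = 3*1 + 0  (stop)
So 76/33 = [2; 3, 3, 3].

[2; 3, 3, 3]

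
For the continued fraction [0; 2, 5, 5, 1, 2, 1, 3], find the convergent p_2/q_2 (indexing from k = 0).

Using pₖ = aₖpₖ₋₁ + pₖ₋₂, qₖ = aₖqₖ₋₁ + qₖ₋₂ (with p₋₁=1, p₋₂=0, q₋₁=0, q₋₂=1):
  k=0: a=0, p=0, q=1
  k=1: a=2, p=1, q=2
  k=2: a=5, p=5, q=11

5/11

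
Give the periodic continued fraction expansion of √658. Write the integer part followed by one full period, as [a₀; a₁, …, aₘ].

a₀ = ⌊√658⌋ = 25.

[25; 1, 1, 1, 6, 1, 1, 1, 50]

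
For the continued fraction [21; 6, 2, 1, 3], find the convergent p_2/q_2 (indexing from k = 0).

275/13

Using pₖ = aₖpₖ₋₁ + pₖ₋₂, qₖ = aₖqₖ₋₁ + qₖ₋₂ (with p₋₁=1, p₋₂=0, q₋₁=0, q₋₂=1):
  k=0: a=21, p=21, q=1
  k=1: a=6, p=127, q=6
  k=2: a=2, p=275, q=13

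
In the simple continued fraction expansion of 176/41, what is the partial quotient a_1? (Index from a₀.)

176 = 4·41 + 12   →  a_0 = 4
41 = 3·12 + 5   →  a_1 = 3

3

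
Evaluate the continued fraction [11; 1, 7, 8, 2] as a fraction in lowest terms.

Using pₖ = aₖpₖ₋₁ + pₖ₋₂ and qₖ = aₖqₖ₋₁ + qₖ₋₂:
  k=0: a=11, p=11, q=1
  k=1: a=1, p=12, q=1
  k=2: a=7, p=95, q=8
  k=3: a=8, p=772, q=65
  k=4: a=2, p=1639, q=138

1639/138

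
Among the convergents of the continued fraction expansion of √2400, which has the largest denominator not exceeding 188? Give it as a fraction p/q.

4801/98

√2400 = [48; 1, 96, …] (period length 2).
Convergents:
  p_0/q_0 = 48/1
  p_1/q_1 = 49/1
  p_2/q_2 = 4752/97
  p_3/q_3 = 4801/98
  p_4/q_4 = 465648/9505
q_3 = 98 ≤ 188 < 9505 = q_4, so the answer is 4801/98.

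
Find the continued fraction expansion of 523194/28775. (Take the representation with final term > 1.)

523194 = 18·28775 + 5244
28775 = 5·5244 + 2555
5244 = 2·2555 + 134
2555 = 19·134 + 9
134 = 14·9 + 8
9 = 1·8 + 1
8 = 8·1 + 0  (stop)
So 523194/28775 = [18; 5, 2, 19, 14, 1, 8].

[18; 5, 2, 19, 14, 1, 8]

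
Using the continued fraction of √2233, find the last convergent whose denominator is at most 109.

√2233 = [47; 3, 1, 12, 1, 3, 94, …] (period length 6).
Convergents:
  p_0/q_0 = 47/1
  p_1/q_1 = 142/3
  p_2/q_2 = 189/4
  p_3/q_3 = 2410/51
  p_4/q_4 = 2599/55
  p_5/q_5 = 10207/216
q_4 = 55 ≤ 109 < 216 = q_5, so the answer is 2599/55.

2599/55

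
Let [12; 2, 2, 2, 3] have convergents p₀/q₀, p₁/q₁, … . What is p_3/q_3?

Using pₖ = aₖpₖ₋₁ + pₖ₋₂, qₖ = aₖqₖ₋₁ + qₖ₋₂ (with p₋₁=1, p₋₂=0, q₋₁=0, q₋₂=1):
  k=0: a=12, p=12, q=1
  k=1: a=2, p=25, q=2
  k=2: a=2, p=62, q=5
  k=3: a=2, p=149, q=12

149/12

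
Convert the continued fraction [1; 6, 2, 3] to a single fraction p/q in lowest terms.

Using pₖ = aₖpₖ₋₁ + pₖ₋₂ and qₖ = aₖqₖ₋₁ + qₖ₋₂:
  k=0: a=1, p=1, q=1
  k=1: a=6, p=7, q=6
  k=2: a=2, p=15, q=13
  k=3: a=3, p=52, q=45

52/45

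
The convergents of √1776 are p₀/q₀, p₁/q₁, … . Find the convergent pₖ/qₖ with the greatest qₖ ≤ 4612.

174049/4130

√1776 = [42; 7, 84, …] (period length 2).
Convergents:
  p_0/q_0 = 42/1
  p_1/q_1 = 295/7
  p_2/q_2 = 24822/589
  p_3/q_3 = 174049/4130
  p_4/q_4 = 14644938/347509
q_3 = 4130 ≤ 4612 < 347509 = q_4, so the answer is 174049/4130.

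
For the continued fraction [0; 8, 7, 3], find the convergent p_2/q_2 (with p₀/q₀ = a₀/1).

7/57

Using pₖ = aₖpₖ₋₁ + pₖ₋₂, qₖ = aₖqₖ₋₁ + qₖ₋₂ (with p₋₁=1, p₋₂=0, q₋₁=0, q₋₂=1):
  k=0: a=0, p=0, q=1
  k=1: a=8, p=1, q=8
  k=2: a=7, p=7, q=57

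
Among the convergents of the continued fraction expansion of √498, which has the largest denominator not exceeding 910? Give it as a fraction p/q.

9395/421

√498 = [22; 3, 6, 22, 6, 3, 44, …] (period length 6).
Convergents:
  p_0/q_0 = 22/1
  p_1/q_1 = 67/3
  p_2/q_2 = 424/19
  p_3/q_3 = 9395/421
  p_4/q_4 = 56794/2545
q_3 = 421 ≤ 910 < 2545 = q_4, so the answer is 9395/421.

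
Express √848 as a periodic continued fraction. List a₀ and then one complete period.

a₀ = ⌊√848⌋ = 29.

[29; 8, 3, 3, 3, 8, 58]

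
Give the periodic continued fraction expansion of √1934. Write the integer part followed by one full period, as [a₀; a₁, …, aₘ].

a₀ = ⌊√1934⌋ = 43.
With m₀=0, d₀=1 and mₖ₊₁ = dₖaₖ − mₖ, dₖ₊₁ = (n − mₖ₊₁²)/dₖ, aₖ₊₁ = ⌊(a₀+mₖ₊₁)/dₖ₊₁⌋:
  k=1: m=43, d=85, a=1
  k=2: m=42, d=2, a=42
  k=3: m=42, d=85, a=1
  k=4: m=43, d=1, a=86
d=1 and a=2a₀=86 at k=4, so the next step gives (m, d) = (43, 85) again — its k=1 value — and the period has length 4.

[43; 1, 42, 1, 86]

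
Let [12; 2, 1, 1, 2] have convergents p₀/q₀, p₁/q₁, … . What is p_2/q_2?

37/3

Using pₖ = aₖpₖ₋₁ + pₖ₋₂, qₖ = aₖqₖ₋₁ + qₖ₋₂ (with p₋₁=1, p₋₂=0, q₋₁=0, q₋₂=1):
  k=0: a=12, p=12, q=1
  k=1: a=2, p=25, q=2
  k=2: a=1, p=37, q=3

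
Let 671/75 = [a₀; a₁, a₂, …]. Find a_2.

17

671 = 8·75 + 71   →  a_0 = 8
75 = 1·71 + 4   →  a_1 = 1
71 = 17·4 + 3   →  a_2 = 17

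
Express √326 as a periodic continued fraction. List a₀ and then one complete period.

a₀ = ⌊√326⌋ = 18.

[18; 18, 36]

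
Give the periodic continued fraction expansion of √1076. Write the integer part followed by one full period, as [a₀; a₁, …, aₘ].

a₀ = ⌊√1076⌋ = 32.
With m₀=0, d₀=1 and mₖ₊₁ = dₖaₖ − mₖ, dₖ₊₁ = (n − mₖ₊₁²)/dₖ, aₖ₊₁ = ⌊(a₀+mₖ₊₁)/dₖ₊₁⌋:
  k=1: m=32, d=52, a=1
  k=2: m=20, d=13, a=4
  k=3: m=32, d=4, a=16
  k=4: m=32, d=13, a=4
  k=5: m=20, d=52, a=1
  k=6: m=32, d=1, a=64
d=1 and a=2a₀=64 at k=6, so the next step gives (m, d) = (32, 52) again — its k=1 value — and the period has length 6.

[32; 1, 4, 16, 4, 1, 64]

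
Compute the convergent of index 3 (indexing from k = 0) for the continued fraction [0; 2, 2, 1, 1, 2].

3/7

Using pₖ = aₖpₖ₋₁ + pₖ₋₂, qₖ = aₖqₖ₋₁ + qₖ₋₂ (with p₋₁=1, p₋₂=0, q₋₁=0, q₋₂=1):
  k=0: a=0, p=0, q=1
  k=1: a=2, p=1, q=2
  k=2: a=2, p=2, q=5
  k=3: a=1, p=3, q=7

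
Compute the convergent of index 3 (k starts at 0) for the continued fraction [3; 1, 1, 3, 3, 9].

Using pₖ = aₖpₖ₋₁ + pₖ₋₂, qₖ = aₖqₖ₋₁ + qₖ₋₂ (with p₋₁=1, p₋₂=0, q₋₁=0, q₋₂=1):
  k=0: a=3, p=3, q=1
  k=1: a=1, p=4, q=1
  k=2: a=1, p=7, q=2
  k=3: a=3, p=25, q=7

25/7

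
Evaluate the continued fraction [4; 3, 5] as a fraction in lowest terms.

Using pₖ = aₖpₖ₋₁ + pₖ₋₂ and qₖ = aₖqₖ₋₁ + qₖ₋₂:
  k=0: a=4, p=4, q=1
  k=1: a=3, p=13, q=3
  k=2: a=5, p=69, q=16

69/16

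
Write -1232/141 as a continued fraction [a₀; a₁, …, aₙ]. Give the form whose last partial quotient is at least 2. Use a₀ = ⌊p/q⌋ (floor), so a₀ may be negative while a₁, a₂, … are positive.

-1232 = -9·141 + 37
141 = 3·37 + 30
37 = 1·30 + 7
30 = 4·7 + 2
7 = 3·2 + 1
2 = 2·1 + 0  (stop)
So -1232/141 = [-9; 3, 1, 4, 3, 2].

[-9; 3, 1, 4, 3, 2]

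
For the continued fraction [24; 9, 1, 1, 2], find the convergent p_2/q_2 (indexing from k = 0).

Using pₖ = aₖpₖ₋₁ + pₖ₋₂, qₖ = aₖqₖ₋₁ + qₖ₋₂ (with p₋₁=1, p₋₂=0, q₋₁=0, q₋₂=1):
  k=0: a=24, p=24, q=1
  k=1: a=9, p=217, q=9
  k=2: a=1, p=241, q=10

241/10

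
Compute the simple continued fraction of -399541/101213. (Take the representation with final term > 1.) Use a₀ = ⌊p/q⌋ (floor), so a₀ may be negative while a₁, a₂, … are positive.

[-4; 19, 17, 2, 7, 1, 17]

-399541 = -4·101213 + 5311
101213 = 19·5311 + 304
5311 = 17·304 + 143
304 = 2·143 + 18
143 = 7·18 + 17
18 = 1·17 + 1
17 = 17·1 + 0  (stop)
So -399541/101213 = [-4; 19, 17, 2, 7, 1, 17].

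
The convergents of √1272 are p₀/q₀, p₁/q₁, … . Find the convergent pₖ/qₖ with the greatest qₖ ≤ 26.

107/3

√1272 = [35; 1, 1, 1, 70, …] (period length 4).
Convergents:
  p_0/q_0 = 35/1
  p_1/q_1 = 36/1
  p_2/q_2 = 71/2
  p_3/q_3 = 107/3
  p_4/q_4 = 7561/212
q_3 = 3 ≤ 26 < 212 = q_4, so the answer is 107/3.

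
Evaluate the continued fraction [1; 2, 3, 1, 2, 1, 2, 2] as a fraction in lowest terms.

Using pₖ = aₖpₖ₋₁ + pₖ₋₂ and qₖ = aₖqₖ₋₁ + qₖ₋₂:
  k=0: a=1, p=1, q=1
  k=1: a=2, p=3, q=2
  k=2: a=3, p=10, q=7
  k=3: a=1, p=13, q=9
  k=4: a=2, p=36, q=25
  k=5: a=1, p=49, q=34
  k=6: a=2, p=134, q=93
  k=7: a=2, p=317, q=220

317/220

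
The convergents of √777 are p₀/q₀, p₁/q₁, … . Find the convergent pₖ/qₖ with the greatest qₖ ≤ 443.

12237/439

√777 = [27; 1, 6, 1, 54, …] (period length 4).
Convergents:
  p_0/q_0 = 27/1
  p_1/q_1 = 28/1
  p_2/q_2 = 195/7
  p_3/q_3 = 223/8
  p_4/q_4 = 12237/439
  p_5/q_5 = 12460/447
q_4 = 439 ≤ 443 < 447 = q_5, so the answer is 12237/439.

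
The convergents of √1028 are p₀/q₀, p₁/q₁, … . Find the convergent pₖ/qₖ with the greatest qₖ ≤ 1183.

32864/1025

√1028 = [32; 16, 64, …] (period length 2).
Convergents:
  p_0/q_0 = 32/1
  p_1/q_1 = 513/16
  p_2/q_2 = 32864/1025
  p_3/q_3 = 526337/16416
q_2 = 1025 ≤ 1183 < 16416 = q_3, so the answer is 32864/1025.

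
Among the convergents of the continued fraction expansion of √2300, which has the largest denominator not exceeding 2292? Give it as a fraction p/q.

109297/2279

√2300 = [47; 1, 22, 1, 94, …] (period length 4).
Convergents:
  p_0/q_0 = 47/1
  p_1/q_1 = 48/1
  p_2/q_2 = 1103/23
  p_3/q_3 = 1151/24
  p_4/q_4 = 109297/2279
  p_5/q_5 = 110448/2303
q_4 = 2279 ≤ 2292 < 2303 = q_5, so the answer is 109297/2279.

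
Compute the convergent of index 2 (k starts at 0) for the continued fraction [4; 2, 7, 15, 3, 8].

67/15

Using pₖ = aₖpₖ₋₁ + pₖ₋₂, qₖ = aₖqₖ₋₁ + qₖ₋₂ (with p₋₁=1, p₋₂=0, q₋₁=0, q₋₂=1):
  k=0: a=4, p=4, q=1
  k=1: a=2, p=9, q=2
  k=2: a=7, p=67, q=15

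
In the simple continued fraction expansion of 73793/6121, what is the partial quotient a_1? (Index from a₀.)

73793 = 12·6121 + 341   →  a_0 = 12
6121 = 17·341 + 324   →  a_1 = 17

17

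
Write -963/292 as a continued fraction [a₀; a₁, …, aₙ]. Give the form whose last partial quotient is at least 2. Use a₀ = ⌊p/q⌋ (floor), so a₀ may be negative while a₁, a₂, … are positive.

[-4; 1, 2, 2, 1, 4, 6]

-963 = -4*292 + 205
292 = 1*205 + 87
205 = 2*87 + 31
87 = 2*31 + 25
31 = 1*25 + 6
25 = 4*6 + 1
6 = 6*1 + 0  (stop)
So -963/292 = [-4; 1, 2, 2, 1, 4, 6].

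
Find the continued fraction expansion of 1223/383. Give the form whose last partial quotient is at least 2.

[3; 5, 5, 1, 2, 4]

1223 = 3·383 + 74
383 = 5·74 + 13
74 = 5·13 + 9
13 = 1·9 + 4
9 = 2·4 + 1
4 = 4·1 + 0  (stop)
So 1223/383 = [3; 5, 5, 1, 2, 4].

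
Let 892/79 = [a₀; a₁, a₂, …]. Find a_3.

3

892 = 11·79 + 23   →  a_0 = 11
79 = 3·23 + 10   →  a_1 = 3
23 = 2·10 + 3   →  a_2 = 2
10 = 3·3 + 1   →  a_3 = 3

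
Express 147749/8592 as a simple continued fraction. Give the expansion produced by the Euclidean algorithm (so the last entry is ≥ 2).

[17; 5, 10, 11, 7, 2]

147749 = 17×8592 + 1685
8592 = 5×1685 + 167
1685 = 10×167 + 15
167 = 11×15 + 2
15 = 7×2 + 1
2 = 2×1 + 0  (stop)
So 147749/8592 = [17; 5, 10, 11, 7, 2].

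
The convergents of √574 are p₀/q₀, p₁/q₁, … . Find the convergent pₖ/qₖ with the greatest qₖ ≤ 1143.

√574 = [23; 1, 22, 1, 46, …] (period length 4).
Convergents:
  p_0/q_0 = 23/1
  p_1/q_1 = 24/1
  p_2/q_2 = 551/23
  p_3/q_3 = 575/24
  p_4/q_4 = 27001/1127
  p_5/q_5 = 27576/1151
q_4 = 1127 ≤ 1143 < 1151 = q_5, so the answer is 27001/1127.

27001/1127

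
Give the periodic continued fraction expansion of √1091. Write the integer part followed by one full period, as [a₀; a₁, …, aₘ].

[33; 33, 66]

a₀ = ⌊√1091⌋ = 33.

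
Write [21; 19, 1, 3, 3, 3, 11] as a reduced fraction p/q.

202233/9607

Using pₖ = aₖpₖ₋₁ + pₖ₋₂ and qₖ = aₖqₖ₋₁ + qₖ₋₂:
  k=0: a=21, p=21, q=1
  k=1: a=19, p=400, q=19
  k=2: a=1, p=421, q=20
  k=3: a=3, p=1663, q=79
  k=4: a=3, p=5410, q=257
  k=5: a=3, p=17893, q=850
  k=6: a=11, p=202233, q=9607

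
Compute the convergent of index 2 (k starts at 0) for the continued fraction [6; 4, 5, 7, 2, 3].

131/21

Using pₖ = aₖpₖ₋₁ + pₖ₋₂, qₖ = aₖqₖ₋₁ + qₖ₋₂ (with p₋₁=1, p₋₂=0, q₋₁=0, q₋₂=1):
  k=0: a=6, p=6, q=1
  k=1: a=4, p=25, q=4
  k=2: a=5, p=131, q=21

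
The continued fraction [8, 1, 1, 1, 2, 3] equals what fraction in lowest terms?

Using pₖ = aₖpₖ₋₁ + pₖ₋₂ and qₖ = aₖqₖ₋₁ + qₖ₋₂:
  k=0: a=8, p=8, q=1
  k=1: a=1, p=9, q=1
  k=2: a=1, p=17, q=2
  k=3: a=1, p=26, q=3
  k=4: a=2, p=69, q=8
  k=5: a=3, p=233, q=27

233/27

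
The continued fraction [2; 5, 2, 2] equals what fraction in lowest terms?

59/27

Fold from the inside: start with 2/1.
  2 + 1/2 = 5/2
  5 + 2/5 = 27/5
  2 + 5/27 = 59/27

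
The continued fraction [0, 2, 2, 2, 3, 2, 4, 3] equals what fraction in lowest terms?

Using pₖ = aₖpₖ₋₁ + pₖ₋₂ and qₖ = aₖqₖ₋₁ + qₖ₋₂:
  k=0: a=0, p=0, q=1
  k=1: a=2, p=1, q=2
  k=2: a=2, p=2, q=5
  k=3: a=2, p=5, q=12
  k=4: a=3, p=17, q=41
  k=5: a=2, p=39, q=94
  k=6: a=4, p=173, q=417
  k=7: a=3, p=558, q=1345

558/1345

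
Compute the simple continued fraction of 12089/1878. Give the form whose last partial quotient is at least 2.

[6; 2, 3, 2, 11, 3, 3]

12089 = 6·1878 + 821
1878 = 2·821 + 236
821 = 3·236 + 113
236 = 2·113 + 10
113 = 11·10 + 3
10 = 3·3 + 1
3 = 3·1 + 0  (stop)
So 12089/1878 = [6; 2, 3, 2, 11, 3, 3].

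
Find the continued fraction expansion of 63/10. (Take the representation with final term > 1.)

63 = 6*10 + 3
10 = 3*3 + 1
3 = 3*1 + 0  (stop)
So 63/10 = [6; 3, 3].

[6; 3, 3]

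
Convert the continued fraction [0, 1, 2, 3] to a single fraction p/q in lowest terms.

7/10

Using pₖ = aₖpₖ₋₁ + pₖ₋₂ and qₖ = aₖqₖ₋₁ + qₖ₋₂:
  k=0: a=0, p=0, q=1
  k=1: a=1, p=1, q=1
  k=2: a=2, p=2, q=3
  k=3: a=3, p=7, q=10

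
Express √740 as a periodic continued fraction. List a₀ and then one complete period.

[27; 4, 1, 12, 1, 4, 54]

a₀ = ⌊√740⌋ = 27.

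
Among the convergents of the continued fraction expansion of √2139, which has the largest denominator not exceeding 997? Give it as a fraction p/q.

√2139 = [46; 4, 92, …] (period length 2).
Convergents:
  p_0/q_0 = 46/1
  p_1/q_1 = 185/4
  p_2/q_2 = 17066/369
  p_3/q_3 = 68449/1480
q_2 = 369 ≤ 997 < 1480 = q_3, so the answer is 17066/369.

17066/369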